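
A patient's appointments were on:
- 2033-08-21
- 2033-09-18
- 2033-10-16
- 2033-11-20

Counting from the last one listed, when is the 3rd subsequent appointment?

All dates are Sundays, 28, 28, 35 days apart.
Specifically, the 3rd Sunday of each month.
December 2033 — 3rd Sunday is 2033-12-18.
January 2034 — 3rd Sunday is 2034-01-15.
3rd Sunday of February 2034: 2034-02-19.

2034-02-19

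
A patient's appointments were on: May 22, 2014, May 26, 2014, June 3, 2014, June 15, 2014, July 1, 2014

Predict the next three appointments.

Gaps: 4, 8, 12, 16 days — each gap is 4 larger than the previous one.
Next gap: 20 days. July 1, 2014 + 20 days = July 21, 2014.
Next gap: 24 days. July 21, 2014 + 24 days = August 14, 2014.
Next gap: 28 days. August 14, 2014 + 28 days = September 11, 2014.

July 21, 2014; August 14, 2014; September 11, 2014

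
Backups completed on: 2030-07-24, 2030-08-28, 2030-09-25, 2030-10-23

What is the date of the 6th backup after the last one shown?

2031-04-23

These are Wednesdays at 28- or 35-day spacing (35, 28, 28).
The pattern: 4th Wednesday of the month.
November 2030 — 4th Wednesday is 2030-11-27.
December 2030 — 4th Wednesday is 2030-12-25.
January 2031 — 4th Wednesday is 2031-01-22.
4th Wednesday of February 2031: 2031-02-26.
March 2031 — 4th Wednesday is 2031-03-26.
April 2031 — 4th Wednesday is 2031-04-23.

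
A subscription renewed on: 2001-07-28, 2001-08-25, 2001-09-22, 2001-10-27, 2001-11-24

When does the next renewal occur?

2001-12-22

These are Saturdays at 28- or 35-day spacing (28, 28, 35, 28).
The pattern: 4th Saturday of the month.
4th Saturday of December 2001: 2001-12-22.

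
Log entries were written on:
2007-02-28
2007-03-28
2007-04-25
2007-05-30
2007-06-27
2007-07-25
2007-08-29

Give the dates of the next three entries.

2007-09-26, 2007-10-31, 2007-11-28

All Wednesdays; the gaps (28, 28, 35, 28, 28, 35) vary with month length.
This is the last Wednesday of each month.
September 2007 ends with Wednesday 2007-09-26.
October 2007 ends with Wednesday 2007-10-31.
November 2007 ends with Wednesday 2007-11-28.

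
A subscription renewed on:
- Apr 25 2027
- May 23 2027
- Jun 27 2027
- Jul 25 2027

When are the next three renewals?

Aug 22 2027, Sep 26 2027, Oct 24 2027

All dates are Sundays, 28, 35, 28 days apart.
Specifically, the 4th Sunday of each month.
4th Sunday of August 2027: Aug 22 2027.
September 2027 — 4th Sunday is Sep 26 2027.
4th Sunday of October 2027: Oct 24 2027.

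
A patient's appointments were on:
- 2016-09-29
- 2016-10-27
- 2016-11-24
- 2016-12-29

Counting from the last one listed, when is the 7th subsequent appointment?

2017-07-27

All Thursdays; the gaps (28, 28, 35) vary with month length.
This is the last Thursday of each month.
January 2017 ends with Thursday 2017-01-26.
Last Thursday of February 2017: 2017-02-23.
March 2017 ends with Thursday 2017-03-30.
April 2017 ends with Thursday 2017-04-27.
Last Thursday of May 2017: 2017-05-25.
Last Thursday of June 2017: 2017-06-29.
July 2017 ends with Thursday 2017-07-27.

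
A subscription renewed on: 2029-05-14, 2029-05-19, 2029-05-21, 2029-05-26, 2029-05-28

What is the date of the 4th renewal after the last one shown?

Every event lands on a Monday or Saturday (gaps cycle 5, 2, 5, 2).
So the schedule is: every Monday and Saturday.
The following Saturday is 2029-06-02.
The following Monday is 2029-06-04.
The following Saturday is 2029-06-09.
Next Monday: 2029-06-11.

2029-06-11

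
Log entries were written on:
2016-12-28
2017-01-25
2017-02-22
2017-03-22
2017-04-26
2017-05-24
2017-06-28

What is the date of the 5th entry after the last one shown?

All dates are Wednesdays, 28, 28, 28, 35, 28, 35 days apart.
Specifically, the 4th Wednesday of each month.
4th Wednesday of July 2017: 2017-07-26.
August 2017 — 4th Wednesday is 2017-08-23.
4th Wednesday of September 2017: 2017-09-27.
October 2017 — 4th Wednesday is 2017-10-25.
4th Wednesday of November 2017: 2017-11-22.

2017-11-22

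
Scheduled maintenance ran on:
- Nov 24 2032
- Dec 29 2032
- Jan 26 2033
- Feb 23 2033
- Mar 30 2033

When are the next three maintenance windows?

Apr 27 2033, May 25 2033, Jun 29 2033

These are Wednesdays with 35, 28, 28, 35-day gaps.
Each is the final Wednesday of its month — Dec 29 2032 is past the 28th, so '4th Wednesday' doesn't fit.
April 2033 ends with Wednesday Apr 27 2033.
May 2033 ends with Wednesday May 25 2033.
Last Wednesday of June 2033: Jun 29 2033.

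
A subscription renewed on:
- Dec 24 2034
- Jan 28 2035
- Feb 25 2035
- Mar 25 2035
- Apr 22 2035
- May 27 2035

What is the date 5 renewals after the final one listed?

These are Sundays at 28- or 35-day spacing (35, 28, 28, 28, 35).
The pattern: 4th Sunday of the month.
4th Sunday of June 2035: Jun 24 2035.
4th Sunday of July 2035: Jul 22 2035.
4th Sunday of August 2035: Aug 26 2035.
September 2035 — 4th Sunday is Sep 23 2035.
October 2035 — 4th Sunday is Oct 28 2035.

Oct 28 2035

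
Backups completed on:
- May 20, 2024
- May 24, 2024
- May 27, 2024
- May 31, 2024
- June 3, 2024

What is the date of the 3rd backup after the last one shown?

June 14, 2024

The gap pattern 4, 3, 4, 3 repeats every 2 events.
These are the Mondays and Fridays of each week.
Next Friday: June 7, 2024.
The following Monday is June 10, 2024.
Next Friday: June 14, 2024.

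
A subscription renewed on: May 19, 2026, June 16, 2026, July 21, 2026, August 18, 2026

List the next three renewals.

These are Tuesdays at 28- or 35-day spacing (28, 35, 28).
The pattern: 3rd Tuesday of the month.
September 2026 — 3rd Tuesday is September 15, 2026.
3rd Tuesday of October 2026: October 20, 2026.
November 2026 — 3rd Tuesday is November 17, 2026.

September 15, 2026; October 20, 2026; November 17, 2026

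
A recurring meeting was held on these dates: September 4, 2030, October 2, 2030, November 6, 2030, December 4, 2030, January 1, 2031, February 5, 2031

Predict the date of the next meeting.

Gaps: 28, 35, 28, 28, 35 days — a mix of 28 and 35. Every date is a Wednesday.
Each is the 1st Wednesday of its month.
March 2031 — 1st Wednesday is March 5, 2031.

March 5, 2031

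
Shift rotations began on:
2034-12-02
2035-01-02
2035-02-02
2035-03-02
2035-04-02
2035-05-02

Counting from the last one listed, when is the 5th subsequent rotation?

Each date is the 2nd; the gaps (31, 31, 28, 31, 30) track the month lengths.
The rule is the 2nd of each month.
Next: June 2035 → 2035-06-02.
Next: July 2035 → 2035-07-02.
Next: August 2035 → 2035-08-02.
Next: September 2035 → 2035-09-02.
October 2035: 2035-10-02.

2035-10-02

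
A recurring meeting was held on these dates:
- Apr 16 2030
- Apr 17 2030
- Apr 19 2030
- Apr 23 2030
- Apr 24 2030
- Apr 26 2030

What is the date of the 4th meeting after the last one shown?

The gap pattern 1, 2, 4, 1, 2 repeats every 3 events.
These are the Tuesdays, Wednesdays and Fridays of each week.
The following Tuesday is Apr 30 2030.
Next Wednesday: May 1 2030.
Next Friday: May 3 2030.
Next Tuesday: May 7 2030.

May 7 2030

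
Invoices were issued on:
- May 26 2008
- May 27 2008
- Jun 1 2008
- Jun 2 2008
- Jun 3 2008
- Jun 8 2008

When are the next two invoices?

Jun 9 2008, Jun 10 2008

Every event lands on a Monday or Tuesday or Sunday (gaps cycle 1, 5, 1, 1, 5).
So the schedule is: every Monday, Tuesday and Sunday.
The following Monday is Jun 9 2008.
The following Tuesday is Jun 10 2008.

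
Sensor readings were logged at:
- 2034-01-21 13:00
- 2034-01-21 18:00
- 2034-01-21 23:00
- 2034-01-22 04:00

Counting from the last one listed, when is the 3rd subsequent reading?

2034-01-22 19:00

Spacing: 5, 5, 5 h — constant 5 h.
2034-01-22 04:00 + 5 h = 2034-01-22 09:00.
2034-01-22 09:00 + 5 h = 2034-01-22 14:00.
2034-01-22 14:00 + 5 h = 2034-01-22 19:00.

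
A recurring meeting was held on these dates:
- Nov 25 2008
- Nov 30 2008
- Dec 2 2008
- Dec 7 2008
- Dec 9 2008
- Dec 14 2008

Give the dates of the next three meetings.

Every event lands on a Tuesday or Sunday (gaps cycle 5, 2, 5, 2, 5).
So the schedule is: every Tuesday and Sunday.
Next Tuesday: Dec 16 2008.
The following Sunday is Dec 21 2008.
Next Tuesday: Dec 23 2008.

Dec 16 2008, Dec 21 2008, Dec 23 2008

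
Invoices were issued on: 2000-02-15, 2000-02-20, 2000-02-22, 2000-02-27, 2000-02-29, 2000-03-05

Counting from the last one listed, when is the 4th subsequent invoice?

2000-03-19

Gaps: 5, 2, 5, 2, 5 days — not constant, but cyclic with period 2.
The events fall on every Tuesday and Sunday.
The following Tuesday is 2000-03-07.
Next Sunday: 2000-03-12.
The following Tuesday is 2000-03-14.
Next Sunday: 2000-03-19.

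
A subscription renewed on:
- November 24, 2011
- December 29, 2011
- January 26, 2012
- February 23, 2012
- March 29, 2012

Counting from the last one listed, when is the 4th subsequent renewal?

These are Thursdays with 35, 28, 28, 35-day gaps.
Each is the final Thursday of its month — December 29, 2011 is past the 28th, so '4th Thursday' doesn't fit.
April 2012 ends with Thursday April 26, 2012.
May 2012 ends with Thursday May 31, 2012.
June 2012 ends with Thursday June 28, 2012.
July 2012 ends with Thursday July 26, 2012.

July 26, 2012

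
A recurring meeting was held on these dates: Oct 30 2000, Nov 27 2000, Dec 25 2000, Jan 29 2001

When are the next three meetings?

Every date is a Monday; gaps 28, 28, 35 days.
Each is the last Monday of its month (at least one falls on the 29th or later, ruling out '4th Monday').
Last Monday of February 2001: Feb 26 2001.
Last Monday of March 2001: Mar 26 2001.
Last Monday of April 2001: Apr 30 2001.

Feb 26 2001, Mar 26 2001, Apr 30 2001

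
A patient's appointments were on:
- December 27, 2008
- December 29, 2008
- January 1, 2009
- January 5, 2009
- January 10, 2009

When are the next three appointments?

January 16, 2009; January 23, 2009; January 31, 2009

Gaps: 2, 3, 4, 5 days — each gap is 1 larger than the previous one.
Next gap: 6 days. January 10, 2009 + 6 days = January 16, 2009.
Next gap: 7 days. January 16, 2009 + 7 days = January 23, 2009.
Next gap: 8 days. January 23, 2009 + 8 days = January 31, 2009.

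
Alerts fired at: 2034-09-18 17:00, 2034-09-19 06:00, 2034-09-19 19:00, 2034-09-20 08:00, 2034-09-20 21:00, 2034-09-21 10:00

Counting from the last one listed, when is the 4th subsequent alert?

Gaps: 13, 13, 13, 13, 13 hours — each event is 13 hours after the previous one.
2034-09-21 10:00 + 13 h = 2034-09-21 23:00.
2034-09-21 23:00 + 13 h = 2034-09-22 12:00.
2034-09-22 12:00 + 13 h = 2034-09-23 01:00.
2034-09-23 01:00 + 13 h = 2034-09-23 14:00.

2034-09-23 14:00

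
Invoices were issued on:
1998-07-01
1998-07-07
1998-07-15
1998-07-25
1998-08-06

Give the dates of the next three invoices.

1998-08-20, 1998-09-05, 1998-09-23

Intervals are 6, 8, 10, 12 days — an arithmetic progression with common difference 2.
Next gap: 14 days. 1998-08-06 + 14 days = 1998-08-20.
Next gap: 16 days. 1998-08-20 + 16 days = 1998-09-05.
Next gap: 18 days. 1998-09-05 + 18 days = 1998-09-23.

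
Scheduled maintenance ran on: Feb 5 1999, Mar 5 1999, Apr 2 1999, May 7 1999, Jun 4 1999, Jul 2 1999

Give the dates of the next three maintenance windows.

Aug 6 1999, Sep 3 1999, Oct 1 1999

All dates are Fridays, 28, 28, 35, 28, 28 days apart.
Specifically, the 1st Friday of each month.
August 1999 — 1st Friday is Aug 6 1999.
September 1999 — 1st Friday is Sep 3 1999.
1st Friday of October 1999: Oct 1 1999.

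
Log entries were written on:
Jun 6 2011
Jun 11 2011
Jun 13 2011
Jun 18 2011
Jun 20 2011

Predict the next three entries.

Every event lands on a Monday or Saturday (gaps cycle 5, 2, 5, 2).
So the schedule is: every Monday and Saturday.
The following Saturday is Jun 25 2011.
The following Monday is Jun 27 2011.
The following Saturday is Jul 2 2011.

Jun 25 2011, Jun 27 2011, Jul 2 2011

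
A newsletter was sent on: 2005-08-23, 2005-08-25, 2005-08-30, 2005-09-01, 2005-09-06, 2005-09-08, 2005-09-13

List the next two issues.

Every event lands on a Tuesday or Thursday (gaps cycle 2, 5, 2, 5, 2, 5).
So the schedule is: every Tuesday and Thursday.
Next Thursday: 2005-09-15.
The following Tuesday is 2005-09-20.

2005-09-15, 2005-09-20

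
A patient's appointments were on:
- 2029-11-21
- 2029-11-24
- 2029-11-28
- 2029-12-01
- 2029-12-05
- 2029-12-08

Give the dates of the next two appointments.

The gap pattern 3, 4, 3, 4, 3 repeats every 2 events.
These are the Wednesdays and Saturdays of each week.
The following Wednesday is 2029-12-12.
Next Saturday: 2029-12-15.

2029-12-12, 2029-12-15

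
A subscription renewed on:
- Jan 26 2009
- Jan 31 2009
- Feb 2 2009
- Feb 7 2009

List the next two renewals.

The gap pattern 5, 2, 5 repeats every 2 events.
These are the Mondays and Saturdays of each week.
Next Monday: Feb 9 2009.
Next Saturday: Feb 14 2009.

Feb 9 2009, Feb 14 2009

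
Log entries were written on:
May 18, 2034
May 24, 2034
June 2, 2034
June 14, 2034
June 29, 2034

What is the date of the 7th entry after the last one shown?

January 4, 2035

Intervals are 6, 9, 12, 15 days — an arithmetic progression with common difference 3.
Next gap: 18 days. June 29, 2034 + 18 days = July 17, 2034.
Next gap: 21 days. July 17, 2034 + 21 days = August 7, 2034.
Next gap: 24 days. August 7, 2034 + 24 days = August 31, 2034.
Next gap: 27 days. August 31, 2034 + 27 days = September 27, 2034.
Next gap: 30 days. September 27, 2034 + 30 days = October 27, 2034.
Next gap: 33 days. October 27, 2034 + 33 days = November 29, 2034.
Next gap: 36 days. November 29, 2034 + 36 days = January 4, 2035.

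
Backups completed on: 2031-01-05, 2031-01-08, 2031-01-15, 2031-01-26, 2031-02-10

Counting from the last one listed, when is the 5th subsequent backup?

2031-06-25

The spacing grows by 4 each time: 3, 7, 11, 15 days.
Next gap: 19 days. 2031-02-10 + 19 days = 2031-03-01.
Next gap: 23 days. 2031-03-01 + 23 days = 2031-03-24.
Next gap: 27 days. 2031-03-24 + 27 days = 2031-04-20.
Next gap: 31 days. 2031-04-20 + 31 days = 2031-05-21.
Next gap: 35 days. 2031-05-21 + 35 days = 2031-06-25.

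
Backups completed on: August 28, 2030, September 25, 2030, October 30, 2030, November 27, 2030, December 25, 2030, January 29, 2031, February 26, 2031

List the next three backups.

All Wednesdays; the gaps (28, 35, 28, 28, 35, 28) vary with month length.
This is the last Wednesday of each month.
Last Wednesday of March 2031: March 26, 2031.
April 2031 ends with Wednesday April 30, 2031.
Last Wednesday of May 2031: May 28, 2031.

March 26, 2031; April 30, 2031; May 28, 2031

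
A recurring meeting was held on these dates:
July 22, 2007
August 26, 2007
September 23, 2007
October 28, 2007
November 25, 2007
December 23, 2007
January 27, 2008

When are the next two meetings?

All dates are Sundays, 35, 28, 35, 28, 28, 35 days apart.
Specifically, the 4th Sunday of each month.
4th Sunday of February 2008: February 24, 2008.
March 2008 — 4th Sunday is March 23, 2008.

February 24, 2008; March 23, 2008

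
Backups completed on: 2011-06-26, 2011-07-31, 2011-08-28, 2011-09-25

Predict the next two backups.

Every date is a Sunday; gaps 35, 28, 28 days.
Each is the last Sunday of its month (at least one falls on the 29th or later, ruling out '4th Sunday').
Last Sunday of October 2011: 2011-10-30.
November 2011 ends with Sunday 2011-11-27.

2011-10-30, 2011-11-27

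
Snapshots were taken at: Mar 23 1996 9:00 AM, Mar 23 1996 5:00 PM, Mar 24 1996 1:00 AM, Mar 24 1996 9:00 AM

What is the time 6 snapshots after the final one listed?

Mar 26 1996 9:00 AM

Gaps: 8, 8, 8 hours — each event is 8 hours after the previous one.
Mar 24 1996 9:00 AM + 8 h = Mar 24 1996 5:00 PM.
Mar 24 1996 5:00 PM + 8 h = Mar 25 1996 1:00 AM.
Mar 25 1996 1:00 AM + 8 h = Mar 25 1996 9:00 AM.
Mar 25 1996 9:00 AM + 8 h = Mar 25 1996 5:00 PM.
Mar 25 1996 5:00 PM + 8 h = Mar 26 1996 1:00 AM.
Mar 26 1996 1:00 AM + 8 h = Mar 26 1996 9:00 AM.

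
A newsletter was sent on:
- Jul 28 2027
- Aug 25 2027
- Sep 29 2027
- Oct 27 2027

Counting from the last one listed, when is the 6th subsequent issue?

Every date is a Wednesday; gaps 28, 35, 28 days.
Each is the last Wednesday of its month (at least one falls on the 29th or later, ruling out '4th Wednesday').
Last Wednesday of November 2027: Nov 24 2027.
December 2027 ends with Wednesday Dec 29 2027.
January 2028 ends with Wednesday Jan 26 2028.
February 2028 ends with Wednesday Feb 23 2028.
March 2028 ends with Wednesday Mar 29 2028.
Last Wednesday of April 2028: Apr 26 2028.

Apr 26 2028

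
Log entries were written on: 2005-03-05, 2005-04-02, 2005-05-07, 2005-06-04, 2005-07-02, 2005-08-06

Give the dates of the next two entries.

Gaps: 28, 35, 28, 28, 35 days — a mix of 28 and 35. Every date is a Saturday.
Each is the 1st Saturday of its month.
1st Saturday of September 2005: 2005-09-03.
1st Saturday of October 2005: 2005-10-01.

2005-09-03, 2005-10-01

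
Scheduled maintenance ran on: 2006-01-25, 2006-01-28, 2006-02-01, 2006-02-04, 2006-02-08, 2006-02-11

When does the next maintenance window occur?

Every event lands on a Wednesday or Saturday (gaps cycle 3, 4, 3, 4, 3).
So the schedule is: every Wednesday and Saturday.
Next Wednesday: 2006-02-15.

2006-02-15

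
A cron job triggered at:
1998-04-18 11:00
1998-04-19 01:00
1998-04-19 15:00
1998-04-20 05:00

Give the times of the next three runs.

Spacing: 14, 14, 14 h — constant 14 h.
1998-04-20 05:00 + 14 h = 1998-04-20 19:00.
1998-04-20 19:00 + 14 h = 1998-04-21 09:00.
1998-04-21 09:00 + 14 h = 1998-04-21 23:00.

1998-04-20 19:00, 1998-04-21 09:00, 1998-04-21 23:00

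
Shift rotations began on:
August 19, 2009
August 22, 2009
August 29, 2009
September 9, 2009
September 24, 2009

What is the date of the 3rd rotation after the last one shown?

December 2, 2009

The spacing grows by 4 each time: 3, 7, 11, 15 days.
Next gap: 19 days. September 24, 2009 + 19 days = October 13, 2009.
Next gap: 23 days. October 13, 2009 + 23 days = November 5, 2009.
Next gap: 27 days. November 5, 2009 + 27 days = December 2, 2009.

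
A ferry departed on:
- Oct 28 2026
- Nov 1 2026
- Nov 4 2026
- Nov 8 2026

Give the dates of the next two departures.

Gaps: 4, 3, 4 days — not constant, but cyclic with period 2.
The events fall on every Wednesday and Sunday.
The following Wednesday is Nov 11 2026.
Next Sunday: Nov 15 2026.

Nov 11 2026, Nov 15 2026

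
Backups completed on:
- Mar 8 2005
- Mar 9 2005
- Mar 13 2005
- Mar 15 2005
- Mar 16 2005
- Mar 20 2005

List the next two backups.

Mar 22 2005, Mar 23 2005

Every event lands on a Tuesday or Wednesday or Sunday (gaps cycle 1, 4, 2, 1, 4).
So the schedule is: every Tuesday, Wednesday and Sunday.
Next Tuesday: Mar 22 2005.
Next Wednesday: Mar 23 2005.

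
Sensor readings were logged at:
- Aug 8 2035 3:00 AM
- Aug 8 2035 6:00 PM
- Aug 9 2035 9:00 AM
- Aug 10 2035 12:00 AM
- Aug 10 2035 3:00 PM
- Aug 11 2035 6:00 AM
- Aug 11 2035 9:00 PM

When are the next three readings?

Aug 12 2035 12:00 PM, Aug 13 2035 3:00 AM, Aug 13 2035 6:00 PM

Spacing: 15, 15, 15, 15, 15, 15 h — constant 15 h.
Aug 11 2035 9:00 PM + 15 h = Aug 12 2035 12:00 PM.
Aug 12 2035 12:00 PM + 15 h = Aug 13 2035 3:00 AM.
Aug 13 2035 3:00 AM + 15 h = Aug 13 2035 6:00 PM.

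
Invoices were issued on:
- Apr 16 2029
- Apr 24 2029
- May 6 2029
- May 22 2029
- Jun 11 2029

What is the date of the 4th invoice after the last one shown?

Oct 9 2029

Intervals are 8, 12, 16, 20 days — an arithmetic progression with common difference 4.
Next gap: 24 days. Jun 11 2029 + 24 days = Jul 5 2029.
Next gap: 28 days. Jul 5 2029 + 28 days = Aug 2 2029.
Next gap: 32 days. Aug 2 2029 + 32 days = Sep 3 2029.
Next gap: 36 days. Sep 3 2029 + 36 days = Oct 9 2029.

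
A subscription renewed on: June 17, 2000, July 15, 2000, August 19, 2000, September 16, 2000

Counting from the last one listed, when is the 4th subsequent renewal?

January 20, 2001

These are Saturdays at 28- or 35-day spacing (28, 35, 28).
The pattern: 3rd Saturday of the month.
October 2000 — 3rd Saturday is October 21, 2000.
November 2000 — 3rd Saturday is November 18, 2000.
December 2000 — 3rd Saturday is December 16, 2000.
3rd Saturday of January 2001: January 20, 2001.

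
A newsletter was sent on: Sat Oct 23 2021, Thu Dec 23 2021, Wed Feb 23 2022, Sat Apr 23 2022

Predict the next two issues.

Thu Jun 23 2022, Tue Aug 23 2022

Gaps: 61, 62, 59 days — not constant. Every event is on the 23rd of the month.
Pattern: the 23rd of every 2 months.
June 2022: Thu Jun 23 2022.
Next: August 2022 → Tue Aug 23 2022.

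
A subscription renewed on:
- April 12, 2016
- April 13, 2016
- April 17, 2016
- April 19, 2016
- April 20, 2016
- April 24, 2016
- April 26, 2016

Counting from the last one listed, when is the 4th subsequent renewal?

The gap pattern 1, 4, 2, 1, 4, 2 repeats every 3 events.
These are the Tuesdays, Wednesdays and Sundays of each week.
The following Wednesday is April 27, 2016.
Next Sunday: May 1, 2016.
The following Tuesday is May 3, 2016.
The following Wednesday is May 4, 2016.

May 4, 2016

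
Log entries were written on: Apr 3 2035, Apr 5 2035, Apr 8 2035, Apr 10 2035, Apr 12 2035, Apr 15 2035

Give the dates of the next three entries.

Gaps: 2, 3, 2, 2, 3 days — not constant, but cyclic with period 3.
The events fall on every Tuesday, Thursday and Sunday.
Next Tuesday: Apr 17 2035.
The following Thursday is Apr 19 2035.
The following Sunday is Apr 22 2035.

Apr 17 2035, Apr 19 2035, Apr 22 2035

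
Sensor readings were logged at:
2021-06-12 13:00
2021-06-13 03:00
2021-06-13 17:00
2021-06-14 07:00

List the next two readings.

Gaps: 14, 14, 14 hours — each event is 14 hours after the previous one.
2021-06-14 07:00 + 14 h = 2021-06-14 21:00.
2021-06-14 21:00 + 14 h = 2021-06-15 11:00.

2021-06-14 21:00, 2021-06-15 11:00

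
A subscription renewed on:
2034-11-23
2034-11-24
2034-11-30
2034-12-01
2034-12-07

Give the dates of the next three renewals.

Every event lands on a Thursday or Friday (gaps cycle 1, 6, 1, 6).
So the schedule is: every Thursday and Friday.
The following Friday is 2034-12-08.
The following Thursday is 2034-12-14.
The following Friday is 2034-12-15.

2034-12-08, 2034-12-14, 2034-12-15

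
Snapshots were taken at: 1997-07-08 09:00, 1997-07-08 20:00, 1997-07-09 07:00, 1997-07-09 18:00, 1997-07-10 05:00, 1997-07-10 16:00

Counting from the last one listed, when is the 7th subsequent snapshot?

Gaps: 11, 11, 11, 11, 11 hours — each event is 11 hours after the previous one.
1997-07-10 16:00 + 11 h = 1997-07-11 03:00.
1997-07-11 03:00 + 11 h = 1997-07-11 14:00.
1997-07-11 14:00 + 11 h = 1997-07-12 01:00.
1997-07-12 01:00 + 11 h = 1997-07-12 12:00.
1997-07-12 12:00 + 11 h = 1997-07-12 23:00.
1997-07-12 23:00 + 11 h = 1997-07-13 10:00.
1997-07-13 10:00 + 11 h = 1997-07-13 21:00.

1997-07-13 21:00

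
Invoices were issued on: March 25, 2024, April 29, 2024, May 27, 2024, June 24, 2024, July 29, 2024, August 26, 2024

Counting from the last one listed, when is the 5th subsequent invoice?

These are Mondays with 35, 28, 28, 35, 28-day gaps.
Each is the final Monday of its month — April 29, 2024 is past the 28th, so '4th Monday' doesn't fit.
September 2024 ends with Monday September 30, 2024.
Last Monday of October 2024: October 28, 2024.
November 2024 ends with Monday November 25, 2024.
December 2024 ends with Monday December 30, 2024.
January 2025 ends with Monday January 27, 2025.

January 27, 2025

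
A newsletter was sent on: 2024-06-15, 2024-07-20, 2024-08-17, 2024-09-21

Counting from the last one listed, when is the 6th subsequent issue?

2025-03-15

These are Saturdays at 28- or 35-day spacing (35, 28, 35).
The pattern: 3rd Saturday of the month.
October 2024 — 3rd Saturday is 2024-10-19.
3rd Saturday of November 2024: 2024-11-16.
December 2024 — 3rd Saturday is 2024-12-21.
3rd Saturday of January 2025: 2025-01-18.
February 2025 — 3rd Saturday is 2025-02-15.
3rd Saturday of March 2025: 2025-03-15.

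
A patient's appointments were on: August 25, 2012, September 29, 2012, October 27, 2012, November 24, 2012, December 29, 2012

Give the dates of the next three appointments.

All Saturdays; the gaps (35, 28, 28, 35) vary with month length.
This is the last Saturday of each month.
Last Saturday of January 2013: January 26, 2013.
February 2013 ends with Saturday February 23, 2013.
Last Saturday of March 2013: March 30, 2013.

January 26, 2013; February 23, 2013; March 30, 2013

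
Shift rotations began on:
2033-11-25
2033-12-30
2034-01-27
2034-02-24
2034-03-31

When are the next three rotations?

2034-04-28, 2034-05-26, 2034-06-30

All Fridays; the gaps (35, 28, 28, 35) vary with month length.
This is the last Friday of each month.
April 2034 ends with Friday 2034-04-28.
May 2034 ends with Friday 2034-05-26.
June 2034 ends with Friday 2034-06-30.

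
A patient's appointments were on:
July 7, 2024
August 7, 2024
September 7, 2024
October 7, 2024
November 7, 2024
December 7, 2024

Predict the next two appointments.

The day-of-month is always 7 (31, 31, 30, 31, 30 days between events).
So this recurs on the 7th of each month.
January 2025: January 7, 2025.
Next: February 2025 → February 7, 2025.

January 7, 2025; February 7, 2025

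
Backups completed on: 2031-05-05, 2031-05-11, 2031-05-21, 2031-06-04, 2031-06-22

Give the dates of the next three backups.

2031-07-14, 2031-08-09, 2031-09-08

Gaps: 6, 10, 14, 18 days — each gap is 4 larger than the previous one.
Next gap: 22 days. 2031-06-22 + 22 days = 2031-07-14.
Next gap: 26 days. 2031-07-14 + 26 days = 2031-08-09.
Next gap: 30 days. 2031-08-09 + 30 days = 2031-09-08.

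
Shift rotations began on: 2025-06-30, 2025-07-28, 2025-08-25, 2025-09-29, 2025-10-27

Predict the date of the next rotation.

These are Mondays with 28, 28, 35, 28-day gaps.
Each is the final Monday of its month — 2025-06-30 is past the 28th, so '4th Monday' doesn't fit.
Last Monday of November 2025: 2025-11-24.

2025-11-24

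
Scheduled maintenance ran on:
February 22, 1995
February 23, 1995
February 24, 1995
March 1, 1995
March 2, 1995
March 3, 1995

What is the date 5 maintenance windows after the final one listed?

March 16, 1995

Every event lands on a Wednesday or Thursday or Friday (gaps cycle 1, 1, 5, 1, 1).
So the schedule is: every Wednesday, Thursday and Friday.
Next Wednesday: March 8, 1995.
Next Thursday: March 9, 1995.
The following Friday is March 10, 1995.
The following Wednesday is March 15, 1995.
Next Thursday: March 16, 1995.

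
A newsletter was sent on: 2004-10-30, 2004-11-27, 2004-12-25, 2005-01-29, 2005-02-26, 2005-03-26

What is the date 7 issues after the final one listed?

2005-10-29

These are Saturdays with 28, 28, 35, 28, 28-day gaps.
Each is the final Saturday of its month — 2004-10-30 is past the 28th, so '4th Saturday' doesn't fit.
Last Saturday of April 2005: 2005-04-30.
May 2005 ends with Saturday 2005-05-28.
June 2005 ends with Saturday 2005-06-25.
July 2005 ends with Saturday 2005-07-30.
Last Saturday of August 2005: 2005-08-27.
September 2005 ends with Saturday 2005-09-24.
October 2005 ends with Saturday 2005-10-29.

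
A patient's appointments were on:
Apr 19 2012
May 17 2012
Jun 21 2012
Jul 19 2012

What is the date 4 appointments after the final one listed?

Nov 15 2012

All dates are Thursdays, 28, 35, 28 days apart.
Specifically, the 3rd Thursday of each month.
August 2012 — 3rd Thursday is Aug 16 2012.
September 2012 — 3rd Thursday is Sep 20 2012.
October 2012 — 3rd Thursday is Oct 18 2012.
3rd Thursday of November 2012: Nov 15 2012.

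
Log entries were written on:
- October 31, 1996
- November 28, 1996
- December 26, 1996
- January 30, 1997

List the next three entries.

These are Thursdays with 28, 28, 35-day gaps.
Each is the final Thursday of its month — October 31, 1996 is past the 28th, so '4th Thursday' doesn't fit.
February 1997 ends with Thursday February 27, 1997.
Last Thursday of March 1997: March 27, 1997.
Last Thursday of April 1997: April 24, 1997.

February 27, 1997; March 27, 1997; April 24, 1997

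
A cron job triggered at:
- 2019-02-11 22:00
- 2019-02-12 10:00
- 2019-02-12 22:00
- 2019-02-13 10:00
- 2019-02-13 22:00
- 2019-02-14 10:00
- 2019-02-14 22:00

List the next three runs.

Gaps: 12, 12, 12, 12, 12, 12 hours — each event is 12 hours after the previous one.
2019-02-14 22:00 + 12 h = 2019-02-15 10:00.
2019-02-15 10:00 + 12 h = 2019-02-15 22:00.
2019-02-15 22:00 + 12 h = 2019-02-16 10:00.

2019-02-15 10:00, 2019-02-15 22:00, 2019-02-16 10:00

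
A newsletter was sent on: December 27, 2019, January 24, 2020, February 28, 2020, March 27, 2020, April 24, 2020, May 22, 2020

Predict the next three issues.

These are Fridays at 28- or 35-day spacing (28, 35, 28, 28, 28).
The pattern: 4th Friday of the month.
4th Friday of June 2020: June 26, 2020.
July 2020 — 4th Friday is July 24, 2020.
August 2020 — 4th Friday is August 28, 2020.

June 26, 2020; July 24, 2020; August 28, 2020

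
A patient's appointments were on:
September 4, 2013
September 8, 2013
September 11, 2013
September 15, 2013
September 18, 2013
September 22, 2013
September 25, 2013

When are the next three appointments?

September 29, 2013; October 2, 2013; October 6, 2013

Gaps: 4, 3, 4, 3, 4, 3 days — not constant, but cyclic with period 2.
The events fall on every Wednesday and Sunday.
Next Sunday: September 29, 2013.
The following Wednesday is October 2, 2013.
Next Sunday: October 6, 2013.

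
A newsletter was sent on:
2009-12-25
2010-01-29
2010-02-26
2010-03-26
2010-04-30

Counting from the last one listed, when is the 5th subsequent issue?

2010-09-24

These are Fridays with 35, 28, 28, 35-day gaps.
Each is the final Friday of its month — 2010-01-29 is past the 28th, so '4th Friday' doesn't fit.
May 2010 ends with Friday 2010-05-28.
June 2010 ends with Friday 2010-06-25.
July 2010 ends with Friday 2010-07-30.
August 2010 ends with Friday 2010-08-27.
September 2010 ends with Friday 2010-09-24.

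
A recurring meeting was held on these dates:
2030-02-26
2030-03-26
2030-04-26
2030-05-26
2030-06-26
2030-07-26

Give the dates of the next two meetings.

2030-08-26, 2030-09-26

Each date is the 26th; the gaps (28, 31, 30, 31, 30) track the month lengths.
The rule is the 26th of each month.
August 2030: 2030-08-26.
Next: September 2030 → 2030-09-26.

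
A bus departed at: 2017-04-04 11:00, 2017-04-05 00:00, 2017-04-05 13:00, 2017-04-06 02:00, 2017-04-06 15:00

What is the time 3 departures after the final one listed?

Gaps: 13, 13, 13, 13 hours — each event is 13 hours after the previous one.
2017-04-06 15:00 + 13 h = 2017-04-07 04:00.
2017-04-07 04:00 + 13 h = 2017-04-07 17:00.
2017-04-07 17:00 + 13 h = 2017-04-08 06:00.

2017-04-08 06:00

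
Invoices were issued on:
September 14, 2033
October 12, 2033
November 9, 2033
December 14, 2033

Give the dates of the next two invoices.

These are Wednesdays at 28- or 35-day spacing (28, 28, 35).
The pattern: 2nd Wednesday of the month.
January 2034 — 2nd Wednesday is January 11, 2034.
February 2034 — 2nd Wednesday is February 8, 2034.

January 11, 2034; February 8, 2034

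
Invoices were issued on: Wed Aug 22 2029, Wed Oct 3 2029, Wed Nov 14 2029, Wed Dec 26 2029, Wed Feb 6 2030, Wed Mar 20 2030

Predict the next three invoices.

The spacing is 42, 42, 42, 42, 42 days — always 42 days.
Wed Mar 20 2030 + 42 days = Wed May 1 2030.
Wed May 1 2030 + 42 days = Wed Jun 12 2030.
Wed Jun 12 2030 + 42 days = Wed Jul 24 2030.

Wed May 1 2030, Wed Jun 12 2030, Wed Jul 24 2030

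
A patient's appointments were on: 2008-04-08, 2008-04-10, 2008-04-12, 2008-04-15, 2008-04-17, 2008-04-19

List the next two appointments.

The gap pattern 2, 2, 3, 2, 2 repeats every 3 events.
These are the Tuesdays, Thursdays and Saturdays of each week.
The following Tuesday is 2008-04-22.
Next Thursday: 2008-04-24.

2008-04-22, 2008-04-24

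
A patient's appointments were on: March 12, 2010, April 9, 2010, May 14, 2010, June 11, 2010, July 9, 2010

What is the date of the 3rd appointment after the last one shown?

October 8, 2010

These are Fridays at 28- or 35-day spacing (28, 35, 28, 28).
The pattern: 2nd Friday of the month.
2nd Friday of August 2010: August 13, 2010.
2nd Friday of September 2010: September 10, 2010.
October 2010 — 2nd Friday is October 8, 2010.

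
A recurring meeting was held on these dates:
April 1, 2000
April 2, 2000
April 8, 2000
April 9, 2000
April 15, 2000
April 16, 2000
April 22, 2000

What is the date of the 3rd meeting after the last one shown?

April 30, 2000

Gaps: 1, 6, 1, 6, 1, 6 days — not constant, but cyclic with period 2.
The events fall on every Saturday and Sunday.
Next Sunday: April 23, 2000.
The following Saturday is April 29, 2000.
The following Sunday is April 30, 2000.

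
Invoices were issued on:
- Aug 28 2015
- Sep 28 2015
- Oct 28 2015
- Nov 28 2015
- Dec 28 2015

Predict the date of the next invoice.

Each date is the 28th; the gaps (31, 30, 31, 30) track the month lengths.
The rule is the 28th of each month.
January 2016: Jan 28 2016.

Jan 28 2016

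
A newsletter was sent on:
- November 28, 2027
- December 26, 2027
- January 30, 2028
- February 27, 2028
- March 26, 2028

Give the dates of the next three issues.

All Sundays; the gaps (28, 35, 28, 28) vary with month length.
This is the last Sunday of each month.
April 2028 ends with Sunday April 30, 2028.
Last Sunday of May 2028: May 28, 2028.
June 2028 ends with Sunday June 25, 2028.

April 30, 2028; May 28, 2028; June 25, 2028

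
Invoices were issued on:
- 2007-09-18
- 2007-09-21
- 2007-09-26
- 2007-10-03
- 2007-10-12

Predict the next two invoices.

Intervals are 3, 5, 7, 9 days — an arithmetic progression with common difference 2.
Next gap: 11 days. 2007-10-12 + 11 days = 2007-10-23.
Next gap: 13 days. 2007-10-23 + 13 days = 2007-11-05.

2007-10-23, 2007-11-05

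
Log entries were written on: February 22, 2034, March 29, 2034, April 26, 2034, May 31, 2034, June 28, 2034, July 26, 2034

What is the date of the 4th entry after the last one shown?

November 29, 2034

All Wednesdays; the gaps (35, 28, 35, 28, 28) vary with month length.
This is the last Wednesday of each month.
Last Wednesday of August 2034: August 30, 2034.
Last Wednesday of September 2034: September 27, 2034.
October 2034 ends with Wednesday October 25, 2034.
November 2034 ends with Wednesday November 29, 2034.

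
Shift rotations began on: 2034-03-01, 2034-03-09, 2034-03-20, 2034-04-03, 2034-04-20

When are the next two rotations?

2034-05-10, 2034-06-02

Gaps: 8, 11, 14, 17 days — each gap is 3 larger than the previous one.
Next gap: 20 days. 2034-04-20 + 20 days = 2034-05-10.
Next gap: 23 days. 2034-05-10 + 23 days = 2034-06-02.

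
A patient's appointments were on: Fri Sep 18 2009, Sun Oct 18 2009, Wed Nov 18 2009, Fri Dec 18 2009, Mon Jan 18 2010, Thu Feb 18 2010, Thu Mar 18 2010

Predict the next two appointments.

Gaps: 30, 31, 30, 31, 31, 28 days — not constant. Every event is on the 18th of the month.
Pattern: the 18th of each month.
April 2010: Sun Apr 18 2010.
May 2010: Tue May 18 2010.

Sun Apr 18 2010, Tue May 18 2010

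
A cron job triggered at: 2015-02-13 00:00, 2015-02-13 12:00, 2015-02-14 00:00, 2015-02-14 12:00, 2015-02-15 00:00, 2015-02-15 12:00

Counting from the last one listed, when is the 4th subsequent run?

Gaps: 12, 12, 12, 12, 12 hours — each event is 12 hours after the previous one.
2015-02-15 12:00 + 12 h = 2015-02-16 00:00.
2015-02-16 00:00 + 12 h = 2015-02-16 12:00.
2015-02-16 12:00 + 12 h = 2015-02-17 00:00.
2015-02-17 00:00 + 12 h = 2015-02-17 12:00.

2015-02-17 12:00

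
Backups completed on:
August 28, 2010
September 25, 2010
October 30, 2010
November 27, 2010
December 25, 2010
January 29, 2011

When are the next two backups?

All Saturdays; the gaps (28, 35, 28, 28, 35) vary with month length.
This is the last Saturday of each month.
February 2011 ends with Saturday February 26, 2011.
March 2011 ends with Saturday March 26, 2011.

February 26, 2011; March 26, 2011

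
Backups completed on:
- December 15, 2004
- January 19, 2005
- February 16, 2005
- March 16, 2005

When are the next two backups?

Gaps: 35, 28, 28 days — a mix of 28 and 35. Every date is a Wednesday.
Each is the 3rd Wednesday of its month.
3rd Wednesday of April 2005: April 20, 2005.
3rd Wednesday of May 2005: May 18, 2005.

April 20, 2005; May 18, 2005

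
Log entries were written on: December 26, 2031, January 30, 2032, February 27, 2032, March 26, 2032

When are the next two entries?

All Fridays; the gaps (35, 28, 28) vary with month length.
This is the last Friday of each month.
Last Friday of April 2032: April 30, 2032.
May 2032 ends with Friday May 28, 2032.

April 30, 2032; May 28, 2032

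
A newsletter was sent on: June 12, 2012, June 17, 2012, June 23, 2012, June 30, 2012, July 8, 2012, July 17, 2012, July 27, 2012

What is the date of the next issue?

August 7, 2012

Intervals are 5, 6, 7, 8, 9, 10 days — an arithmetic progression with common difference 1.
Next gap: 11 days. July 27, 2012 + 11 days = August 7, 2012.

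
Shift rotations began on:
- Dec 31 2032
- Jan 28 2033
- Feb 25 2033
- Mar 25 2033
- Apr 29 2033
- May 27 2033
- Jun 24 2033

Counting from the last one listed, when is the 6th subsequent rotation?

These are Fridays with 28, 28, 28, 35, 28, 28-day gaps.
Each is the final Friday of its month — Dec 31 2032 is past the 28th, so '4th Friday' doesn't fit.
Last Friday of July 2033: Jul 29 2033.
August 2033 ends with Friday Aug 26 2033.
September 2033 ends with Friday Sep 30 2033.
October 2033 ends with Friday Oct 28 2033.
Last Friday of November 2033: Nov 25 2033.
Last Friday of December 2033: Dec 30 2033.

Dec 30 2033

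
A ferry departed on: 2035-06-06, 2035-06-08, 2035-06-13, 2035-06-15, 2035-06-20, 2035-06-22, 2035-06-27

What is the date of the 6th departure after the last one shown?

2035-07-18

Gaps: 2, 5, 2, 5, 2, 5 days — not constant, but cyclic with period 2.
The events fall on every Wednesday and Friday.
The following Friday is 2035-06-29.
The following Wednesday is 2035-07-04.
The following Friday is 2035-07-06.
The following Wednesday is 2035-07-11.
Next Friday: 2035-07-13.
Next Wednesday: 2035-07-18.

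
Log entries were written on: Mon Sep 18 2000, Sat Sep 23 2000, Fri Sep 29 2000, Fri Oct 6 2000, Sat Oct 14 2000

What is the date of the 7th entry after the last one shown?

Sat Jan 6 2001

Intervals are 5, 6, 7, 8 days — an arithmetic progression with common difference 1.
Next gap: 9 days. Sat Oct 14 2000 + 9 days = Mon Oct 23 2000.
Next gap: 10 days. Mon Oct 23 2000 + 10 days = Thu Nov 2 2000.
Next gap: 11 days. Thu Nov 2 2000 + 11 days = Mon Nov 13 2000.
Next gap: 12 days. Mon Nov 13 2000 + 12 days = Sat Nov 25 2000.
Next gap: 13 days. Sat Nov 25 2000 + 13 days = Fri Dec 8 2000.
Next gap: 14 days. Fri Dec 8 2000 + 14 days = Fri Dec 22 2000.
Next gap: 15 days. Fri Dec 22 2000 + 15 days = Sat Jan 6 2001.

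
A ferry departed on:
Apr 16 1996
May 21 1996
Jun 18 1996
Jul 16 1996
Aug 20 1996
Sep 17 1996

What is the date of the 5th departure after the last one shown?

Gaps: 35, 28, 28, 35, 28 days — a mix of 28 and 35. Every date is a Tuesday.
Each is the 3rd Tuesday of its month.
October 1996 — 3rd Tuesday is Oct 15 1996.
November 1996 — 3rd Tuesday is Nov 19 1996.
December 1996 — 3rd Tuesday is Dec 17 1996.
3rd Tuesday of January 1997: Jan 21 1997.
February 1997 — 3rd Tuesday is Feb 18 1997.

Feb 18 1997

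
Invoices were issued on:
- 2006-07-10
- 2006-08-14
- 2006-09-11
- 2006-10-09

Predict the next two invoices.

Gaps: 35, 28, 28 days — a mix of 28 and 35. Every date is a Monday.
Each is the 2nd Monday of its month.
2nd Monday of November 2006: 2006-11-13.
2nd Monday of December 2006: 2006-12-11.

2006-11-13, 2006-12-11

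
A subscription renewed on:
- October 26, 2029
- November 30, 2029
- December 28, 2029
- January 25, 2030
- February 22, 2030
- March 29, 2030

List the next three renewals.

Every date is a Friday; gaps 35, 28, 28, 28, 35 days.
Each is the last Friday of its month (at least one falls on the 29th or later, ruling out '4th Friday').
Last Friday of April 2030: April 26, 2030.
Last Friday of May 2030: May 31, 2030.
June 2030 ends with Friday June 28, 2030.

April 26, 2030; May 31, 2030; June 28, 2030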